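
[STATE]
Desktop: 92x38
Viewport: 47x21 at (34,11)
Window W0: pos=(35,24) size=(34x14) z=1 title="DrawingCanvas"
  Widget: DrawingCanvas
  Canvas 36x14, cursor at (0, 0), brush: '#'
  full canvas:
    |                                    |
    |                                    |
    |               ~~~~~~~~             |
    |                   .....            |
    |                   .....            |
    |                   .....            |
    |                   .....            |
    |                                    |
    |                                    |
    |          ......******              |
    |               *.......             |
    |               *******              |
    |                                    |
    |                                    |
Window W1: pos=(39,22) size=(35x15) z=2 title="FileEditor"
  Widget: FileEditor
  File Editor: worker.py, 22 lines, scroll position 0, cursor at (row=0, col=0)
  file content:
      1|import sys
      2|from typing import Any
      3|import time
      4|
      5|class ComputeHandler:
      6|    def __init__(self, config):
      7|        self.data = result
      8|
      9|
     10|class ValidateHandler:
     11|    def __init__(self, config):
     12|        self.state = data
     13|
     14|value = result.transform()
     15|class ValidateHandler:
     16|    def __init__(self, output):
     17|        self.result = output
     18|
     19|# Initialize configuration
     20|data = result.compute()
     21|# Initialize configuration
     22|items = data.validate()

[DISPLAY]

                                               
                                               
                                               
                                               
                                               
                                               
                                               
                                               
                                               
                                               
                                               
     ┏━━━━━━━━━━━━━━━━━━━━━━━━━━━━━━━━━┓       
     ┃ FileEditor                      ┃       
 ┏━━━┠─────────────────────────────────┨       
 ┃ Dr┃█mport sys                      ▲┃       
 ┠───┃from typing import Any          █┃       
 ┃+  ┃import time                     ░┃       
 ┃   ┃                                ░┃       
 ┃   ┃class ComputeHandler:           ░┃       
 ┃   ┃    def __init__(self, config): ░┃       
 ┃   ┃        self.data = result      ░┃       


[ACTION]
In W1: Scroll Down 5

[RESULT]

                                               
                                               
                                               
                                               
                                               
                                               
                                               
                                               
                                               
                                               
                                               
     ┏━━━━━━━━━━━━━━━━━━━━━━━━━━━━━━━━━┓       
     ┃ FileEditor                      ┃       
 ┏━━━┠─────────────────────────────────┨       
 ┃ Dr┃    def __init__(self, config): ▲┃       
 ┠───┃        self.data = result      ░┃       
 ┃+  ┃                                ░┃       
 ┃   ┃                                ░┃       
 ┃   ┃class ValidateHandler:          ░┃       
 ┃   ┃    def __init__(self, config): █┃       
 ┃   ┃        self.state = data       ░┃       


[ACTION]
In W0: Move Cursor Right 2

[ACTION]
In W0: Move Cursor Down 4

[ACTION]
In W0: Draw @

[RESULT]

                                               
                                               
                                               
                                               
                                               
                                               
                                               
                                               
                                               
                                               
                                               
     ┏━━━━━━━━━━━━━━━━━━━━━━━━━━━━━━━━━┓       
     ┃ FileEditor                      ┃       
 ┏━━━┠─────────────────────────────────┨       
 ┃ Dr┃    def __init__(self, config): ▲┃       
 ┠───┃        self.data = result      ░┃       
 ┃   ┃                                ░┃       
 ┃   ┃                                ░┃       
 ┃   ┃class ValidateHandler:          ░┃       
 ┃   ┃    def __init__(self, config): █┃       
 ┃  @┃        self.state = data       ░┃       


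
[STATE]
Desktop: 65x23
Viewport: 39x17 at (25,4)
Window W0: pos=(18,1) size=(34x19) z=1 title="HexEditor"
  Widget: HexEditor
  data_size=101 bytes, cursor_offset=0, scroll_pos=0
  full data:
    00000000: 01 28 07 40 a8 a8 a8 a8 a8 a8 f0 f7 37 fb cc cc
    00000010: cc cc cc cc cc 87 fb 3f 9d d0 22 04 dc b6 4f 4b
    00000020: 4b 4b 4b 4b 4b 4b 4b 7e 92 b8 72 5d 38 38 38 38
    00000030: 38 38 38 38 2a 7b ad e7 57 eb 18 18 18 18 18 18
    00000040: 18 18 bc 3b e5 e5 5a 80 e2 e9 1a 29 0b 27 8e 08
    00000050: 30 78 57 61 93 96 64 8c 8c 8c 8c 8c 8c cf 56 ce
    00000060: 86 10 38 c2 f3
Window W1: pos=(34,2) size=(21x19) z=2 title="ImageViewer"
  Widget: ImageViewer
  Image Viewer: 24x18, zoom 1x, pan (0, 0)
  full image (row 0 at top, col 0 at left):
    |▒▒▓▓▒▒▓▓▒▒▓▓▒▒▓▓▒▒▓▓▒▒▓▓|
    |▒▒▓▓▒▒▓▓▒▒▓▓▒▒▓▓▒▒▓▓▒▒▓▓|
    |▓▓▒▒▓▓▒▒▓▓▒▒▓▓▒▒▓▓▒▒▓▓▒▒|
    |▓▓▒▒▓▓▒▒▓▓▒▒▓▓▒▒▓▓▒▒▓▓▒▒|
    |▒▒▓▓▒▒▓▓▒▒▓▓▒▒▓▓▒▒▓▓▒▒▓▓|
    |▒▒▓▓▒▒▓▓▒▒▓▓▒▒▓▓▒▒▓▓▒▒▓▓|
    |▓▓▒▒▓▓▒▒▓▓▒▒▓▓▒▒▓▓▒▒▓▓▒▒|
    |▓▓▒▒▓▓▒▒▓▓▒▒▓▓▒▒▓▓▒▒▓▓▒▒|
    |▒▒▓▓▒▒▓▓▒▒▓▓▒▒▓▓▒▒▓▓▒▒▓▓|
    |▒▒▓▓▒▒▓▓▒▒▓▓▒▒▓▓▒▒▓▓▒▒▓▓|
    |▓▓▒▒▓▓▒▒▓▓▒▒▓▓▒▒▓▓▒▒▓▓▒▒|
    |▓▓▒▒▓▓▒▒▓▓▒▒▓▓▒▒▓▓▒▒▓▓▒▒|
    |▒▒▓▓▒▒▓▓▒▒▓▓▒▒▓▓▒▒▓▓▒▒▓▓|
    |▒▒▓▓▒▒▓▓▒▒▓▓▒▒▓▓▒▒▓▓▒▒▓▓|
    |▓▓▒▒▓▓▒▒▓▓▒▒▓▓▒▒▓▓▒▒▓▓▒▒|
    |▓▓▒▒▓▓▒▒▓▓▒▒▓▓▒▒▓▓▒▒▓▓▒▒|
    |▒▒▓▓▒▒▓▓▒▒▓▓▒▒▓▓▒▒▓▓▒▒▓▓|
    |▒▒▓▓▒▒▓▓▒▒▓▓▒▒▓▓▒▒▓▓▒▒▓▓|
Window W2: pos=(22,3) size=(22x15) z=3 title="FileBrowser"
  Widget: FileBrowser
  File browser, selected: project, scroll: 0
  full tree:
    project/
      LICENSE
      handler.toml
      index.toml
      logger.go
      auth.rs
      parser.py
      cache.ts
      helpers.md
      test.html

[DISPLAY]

ileBrowser        ┃──────────┨         
──────────────────┨▒▓▓▒▒▓▓▒▒▓┃         
[-] project/      ┃▒▓▓▒▒▓▓▒▒▓┃         
  LICENSE         ┃▓▒▒▓▓▒▒▓▓▒┃         
  handler.toml    ┃▓▒▒▓▓▒▒▓▓▒┃         
  index.toml      ┃▒▓▓▒▒▓▓▒▒▓┃         
  logger.go       ┃▒▓▓▒▒▓▓▒▒▓┃         
  auth.rs         ┃▓▒▒▓▓▒▒▓▓▒┃         
  parser.py       ┃▓▒▒▓▓▒▒▓▓▒┃         
  cache.ts        ┃▒▓▓▒▒▓▓▒▒▓┃         
  helpers.md      ┃▒▓▓▒▒▓▓▒▒▓┃         
  test.html       ┃▓▒▒▓▓▒▒▓▓▒┃         
                  ┃▓▒▒▓▓▒▒▓▓▒┃         
━━━━━━━━━━━━━━━━━━┛▒▓▓▒▒▓▓▒▒▓┃         
         ┃▒▒▓▓▒▒▓▓▒▒▓▓▒▒▓▓▒▒▓┃         
━━━━━━━━━┃▓▓▒▒▓▓▒▒▓▓▒▒▓▓▒▒▓▓▒┃         
         ┗━━━━━━━━━━━━━━━━━━━┛         


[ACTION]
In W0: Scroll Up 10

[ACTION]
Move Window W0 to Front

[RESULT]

00  01 28 07 40 a8 a8 a8 a┃──┨         
10  cc cc cc cc cc 87 fb 3┃▒▓┃         
20  4b 4b 4b 4b 4b 4b 4b 7┃▒▓┃         
30  38 38 38 38 2a 7b ad e┃▓▒┃         
40  18 18 bc 3b e5 e5 5a 8┃▓▒┃         
50  30 78 57 61 93 96 64 8┃▒▓┃         
60  86 10 38 c2 f3        ┃▒▓┃         
                          ┃▓▒┃         
                          ┃▓▒┃         
                          ┃▒▓┃         
                          ┃▒▓┃         
                          ┃▓▒┃         
                          ┃▓▒┃         
                          ┃▒▓┃         
                          ┃▒▓┃         
━━━━━━━━━━━━━━━━━━━━━━━━━━┛▓▒┃         
         ┗━━━━━━━━━━━━━━━━━━━┛         


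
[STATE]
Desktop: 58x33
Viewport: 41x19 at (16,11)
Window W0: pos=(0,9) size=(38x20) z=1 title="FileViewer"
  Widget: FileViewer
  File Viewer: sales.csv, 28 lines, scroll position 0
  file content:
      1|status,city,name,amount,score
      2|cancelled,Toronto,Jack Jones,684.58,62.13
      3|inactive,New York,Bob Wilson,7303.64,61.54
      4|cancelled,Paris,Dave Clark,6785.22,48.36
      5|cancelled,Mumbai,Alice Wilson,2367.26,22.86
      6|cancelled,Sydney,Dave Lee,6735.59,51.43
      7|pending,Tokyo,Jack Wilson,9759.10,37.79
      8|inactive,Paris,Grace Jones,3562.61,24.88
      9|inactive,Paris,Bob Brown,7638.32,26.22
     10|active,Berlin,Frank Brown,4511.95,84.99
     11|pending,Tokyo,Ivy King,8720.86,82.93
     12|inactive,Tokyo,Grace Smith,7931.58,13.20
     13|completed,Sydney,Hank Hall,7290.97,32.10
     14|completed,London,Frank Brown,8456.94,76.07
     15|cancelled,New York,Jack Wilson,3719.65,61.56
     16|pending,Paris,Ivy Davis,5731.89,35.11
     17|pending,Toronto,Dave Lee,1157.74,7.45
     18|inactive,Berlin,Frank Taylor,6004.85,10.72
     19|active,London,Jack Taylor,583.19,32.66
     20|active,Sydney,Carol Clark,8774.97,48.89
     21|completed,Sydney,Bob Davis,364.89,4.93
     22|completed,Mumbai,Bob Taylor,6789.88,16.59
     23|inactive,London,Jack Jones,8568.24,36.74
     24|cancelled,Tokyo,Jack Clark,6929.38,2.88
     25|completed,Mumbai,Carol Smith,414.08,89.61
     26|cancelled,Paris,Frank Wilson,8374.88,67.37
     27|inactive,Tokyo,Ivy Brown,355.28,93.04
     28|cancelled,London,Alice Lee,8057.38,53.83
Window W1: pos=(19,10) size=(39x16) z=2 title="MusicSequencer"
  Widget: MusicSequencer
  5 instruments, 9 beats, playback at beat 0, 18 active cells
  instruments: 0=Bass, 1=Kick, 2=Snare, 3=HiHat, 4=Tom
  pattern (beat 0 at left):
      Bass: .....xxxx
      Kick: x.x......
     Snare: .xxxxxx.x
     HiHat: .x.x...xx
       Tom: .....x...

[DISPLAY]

───┃ MusicSequencer                      
e,a┠─────────────────────────────────────
to,┃      ▼12345678                      
rk,┃  Bass·····████                      
,Da┃  Kick█·█······                      
i,A┃ Snare·██████·█                      
y,D┃ HiHat·█·█···██                      
ack┃   Tom·····█···                      
Gra┃                                     
Bob┃                                     
ran┃                                     
vy ┃                                     
Gra┃                                     
y,H┃                                     
n,F┗━━━━━━━━━━━━━━━━━━━━━━━━━━━━━━━━━━━━━
ork,Jack Wilson,3719░┃                   
vy Davis,5731.89,35.▼┃                   
━━━━━━━━━━━━━━━━━━━━━┛                   
                                         


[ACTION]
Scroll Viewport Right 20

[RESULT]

──┃ MusicSequencer                      ┃
,a┠─────────────────────────────────────┨
o,┃      ▼12345678                      ┃
k,┃  Bass·····████                      ┃
Da┃  Kick█·█······                      ┃
,A┃ Snare·██████·█                      ┃
,D┃ HiHat·█·█···██                      ┃
ck┃   Tom·····█···                      ┃
ra┃                                     ┃
ob┃                                     ┃
an┃                                     ┃
y ┃                                     ┃
ra┃                                     ┃
,H┃                                     ┃
,F┗━━━━━━━━━━━━━━━━━━━━━━━━━━━━━━━━━━━━━┛
rk,Jack Wilson,3719░┃                    
y Davis,5731.89,35.▼┃                    
━━━━━━━━━━━━━━━━━━━━┛                    
                                         


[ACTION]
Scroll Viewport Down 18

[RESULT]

k,┃  Bass·····████                      ┃
Da┃  Kick█·█······                      ┃
,A┃ Snare·██████·█                      ┃
,D┃ HiHat·█·█···██                      ┃
ck┃   Tom·····█···                      ┃
ra┃                                     ┃
ob┃                                     ┃
an┃                                     ┃
y ┃                                     ┃
ra┃                                     ┃
,H┃                                     ┃
,F┗━━━━━━━━━━━━━━━━━━━━━━━━━━━━━━━━━━━━━┛
rk,Jack Wilson,3719░┃                    
y Davis,5731.89,35.▼┃                    
━━━━━━━━━━━━━━━━━━━━┛                    
                                         
                                         
                                         
                                         


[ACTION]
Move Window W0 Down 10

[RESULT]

  ┃  Bass·····████                      ┃
──┃  Kick█·█······                      ┃
,a┃ Snare·██████·█                      ┃
o,┃ HiHat·█·█···██                      ┃
k,┃   Tom·····█···                      ┃
Da┃                                     ┃
,A┃                                     ┃
,D┃                                     ┃
ck┃                                     ┃
ra┃                                     ┃
ob┃                                     ┃
an┗━━━━━━━━━━━━━━━━━━━━━━━━━━━━━━━━━━━━━┛
y King,8720.86,82.9░┃                    
race Smith,7931.58,░┃                    
,Hank Hall,7290.97,░┃                    
,Frank Brown,8456.9░┃                    
rk,Jack Wilson,3719░┃                    
y Davis,5731.89,35.▼┃                    
━━━━━━━━━━━━━━━━━━━━┛                    


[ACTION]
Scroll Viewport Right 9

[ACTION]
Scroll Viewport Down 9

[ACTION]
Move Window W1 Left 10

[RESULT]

····████                      ┃          
·█······                      ┃          
██████·█                      ┃          
█·█···██                      ┃          
····█···                      ┃          
                              ┃          
                              ┃          
                              ┃          
                              ┃          
                              ┃          
                              ┃          
━━━━━━━━━━━━━━━━━━━━━━━━━━━━━━┛          
y King,8720.86,82.9░┃                    
race Smith,7931.58,░┃                    
,Hank Hall,7290.97,░┃                    
,Frank Brown,8456.9░┃                    
rk,Jack Wilson,3719░┃                    
y Davis,5731.89,35.▼┃                    
━━━━━━━━━━━━━━━━━━━━┛                    


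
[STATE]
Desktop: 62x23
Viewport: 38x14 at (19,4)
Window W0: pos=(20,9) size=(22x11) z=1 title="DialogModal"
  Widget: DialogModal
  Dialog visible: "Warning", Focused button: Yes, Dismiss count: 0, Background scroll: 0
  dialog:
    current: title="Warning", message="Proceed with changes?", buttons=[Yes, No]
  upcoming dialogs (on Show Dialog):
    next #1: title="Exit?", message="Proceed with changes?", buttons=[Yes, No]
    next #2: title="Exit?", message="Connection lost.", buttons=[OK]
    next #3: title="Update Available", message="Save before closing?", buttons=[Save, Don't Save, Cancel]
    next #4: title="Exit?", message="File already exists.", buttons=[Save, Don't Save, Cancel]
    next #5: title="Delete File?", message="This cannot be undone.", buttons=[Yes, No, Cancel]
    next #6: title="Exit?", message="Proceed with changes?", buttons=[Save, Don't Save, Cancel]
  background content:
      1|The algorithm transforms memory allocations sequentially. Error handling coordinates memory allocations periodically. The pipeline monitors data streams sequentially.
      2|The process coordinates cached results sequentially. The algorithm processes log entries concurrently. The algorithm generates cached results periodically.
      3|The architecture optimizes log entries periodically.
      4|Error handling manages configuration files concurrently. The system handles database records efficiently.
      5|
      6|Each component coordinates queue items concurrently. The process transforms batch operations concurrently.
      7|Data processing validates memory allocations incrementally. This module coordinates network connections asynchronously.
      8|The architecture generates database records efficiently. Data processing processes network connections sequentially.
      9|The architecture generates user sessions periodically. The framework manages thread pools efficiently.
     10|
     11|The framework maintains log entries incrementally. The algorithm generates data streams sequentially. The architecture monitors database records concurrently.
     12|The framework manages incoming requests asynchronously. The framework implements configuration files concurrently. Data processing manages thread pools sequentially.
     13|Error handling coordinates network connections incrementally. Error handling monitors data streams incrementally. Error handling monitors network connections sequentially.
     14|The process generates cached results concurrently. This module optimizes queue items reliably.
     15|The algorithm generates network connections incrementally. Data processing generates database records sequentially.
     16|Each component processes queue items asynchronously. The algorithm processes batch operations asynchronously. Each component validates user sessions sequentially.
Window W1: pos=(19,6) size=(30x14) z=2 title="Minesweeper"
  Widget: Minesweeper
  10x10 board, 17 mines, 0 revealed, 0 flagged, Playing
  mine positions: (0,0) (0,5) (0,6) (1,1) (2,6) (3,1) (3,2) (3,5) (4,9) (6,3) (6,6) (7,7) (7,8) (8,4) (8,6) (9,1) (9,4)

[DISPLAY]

                                      
                                      
┏━━━━━━━━━━━━━━━━━━━━━━━━━━━━┓        
┃ Minesweeper                ┃        
┠────────────────────────────┨        
┃■■■■■■■■■■                  ┃        
┃■■■■■■■■■■                  ┃        
┃■■■■■■■■■■                  ┃        
┃■■■■■■■■■■                  ┃        
┃■■■■■■■■■■                  ┃        
┃■■■■■■■■■■                  ┃        
┃■■■■■■■■■■                  ┃        
┃■■■■■■■■■■                  ┃        
┃■■■■■■■■■■                  ┃        


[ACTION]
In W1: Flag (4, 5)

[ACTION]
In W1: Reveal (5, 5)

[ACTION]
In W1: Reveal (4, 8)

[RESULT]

                                      
                                      
┏━━━━━━━━━━━━━━━━━━━━━━━━━━━━┓        
┃ Minesweeper                ┃        
┠────────────────────────────┨        
┃■■■■■■■■■■                  ┃        
┃■■■■■■■■■■                  ┃        
┃■■■■■■■■■■                  ┃        
┃■■■■■■■■■■                  ┃        
┃■■■■■⚑■■1■                  ┃        
┃■■■■■1■■■■                  ┃        
┃■■■■■■■■■■                  ┃        
┃■■■■■■■■■■                  ┃        
┃■■■■■■■■■■                  ┃        


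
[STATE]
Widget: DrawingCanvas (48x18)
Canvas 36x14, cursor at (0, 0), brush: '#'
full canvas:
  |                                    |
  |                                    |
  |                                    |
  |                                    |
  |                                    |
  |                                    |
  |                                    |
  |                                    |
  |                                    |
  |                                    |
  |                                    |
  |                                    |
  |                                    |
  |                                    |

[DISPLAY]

+                                               
                                                
                                                
                                                
                                                
                                                
                                                
                                                
                                                
                                                
                                                
                                                
                                                
                                                
                                                
                                                
                                                
                                                


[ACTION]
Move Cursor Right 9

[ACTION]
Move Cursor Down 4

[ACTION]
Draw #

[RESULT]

                                                
                                                
                                                
                                                
         #                                      
                                                
                                                
                                                
                                                
                                                
                                                
                                                
                                                
                                                
                                                
                                                
                                                
                                                


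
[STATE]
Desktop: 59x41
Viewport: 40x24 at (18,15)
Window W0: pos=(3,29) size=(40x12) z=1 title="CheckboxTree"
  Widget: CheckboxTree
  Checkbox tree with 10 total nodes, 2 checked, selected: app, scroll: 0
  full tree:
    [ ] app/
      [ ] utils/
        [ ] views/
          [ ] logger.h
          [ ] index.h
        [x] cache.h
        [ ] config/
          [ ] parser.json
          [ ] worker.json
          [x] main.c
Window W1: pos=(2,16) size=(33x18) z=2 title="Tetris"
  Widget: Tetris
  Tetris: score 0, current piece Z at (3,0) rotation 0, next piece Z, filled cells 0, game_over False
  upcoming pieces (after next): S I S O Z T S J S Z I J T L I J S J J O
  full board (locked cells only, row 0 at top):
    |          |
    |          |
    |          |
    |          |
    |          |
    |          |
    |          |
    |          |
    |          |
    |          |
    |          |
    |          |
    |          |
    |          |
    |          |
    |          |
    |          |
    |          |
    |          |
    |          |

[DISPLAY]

                                        
━━━━━━━━━━━━━━━━┓                       
                ┃                       
────────────────┨                       
:               ┃                       
                ┃                       
                ┃                       
                ┃                       
                ┃                       
                ┃                       
e:              ┃                       
                ┃                       
                ┃                       
                ┃                       
                ┃━━━━━━━┓               
                ┃       ┃               
                ┃───────┨               
                ┃       ┃               
━━━━━━━━━━━━━━━━┛       ┃               
/                       ┃               
ger.h                   ┃               
ex.h                    ┃               
.h                      ┃               
g/                      ┃               


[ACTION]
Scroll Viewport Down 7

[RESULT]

                ┃                       
────────────────┨                       
:               ┃                       
                ┃                       
                ┃                       
                ┃                       
                ┃                       
                ┃                       
e:              ┃                       
                ┃                       
                ┃                       
                ┃                       
                ┃━━━━━━━┓               
                ┃       ┃               
                ┃───────┨               
                ┃       ┃               
━━━━━━━━━━━━━━━━┛       ┃               
/                       ┃               
ger.h                   ┃               
ex.h                    ┃               
.h                      ┃               
g/                      ┃               
ser.json                ┃               
━━━━━━━━━━━━━━━━━━━━━━━━┛               


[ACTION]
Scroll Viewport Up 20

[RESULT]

                                        
                                        
                                        
                                        
                                        
                                        
                                        
                                        
                                        
                                        
                                        
                                        
                                        
                                        
                                        
                                        
━━━━━━━━━━━━━━━━┓                       
                ┃                       
────────────────┨                       
:               ┃                       
                ┃                       
                ┃                       
                ┃                       
                ┃                       


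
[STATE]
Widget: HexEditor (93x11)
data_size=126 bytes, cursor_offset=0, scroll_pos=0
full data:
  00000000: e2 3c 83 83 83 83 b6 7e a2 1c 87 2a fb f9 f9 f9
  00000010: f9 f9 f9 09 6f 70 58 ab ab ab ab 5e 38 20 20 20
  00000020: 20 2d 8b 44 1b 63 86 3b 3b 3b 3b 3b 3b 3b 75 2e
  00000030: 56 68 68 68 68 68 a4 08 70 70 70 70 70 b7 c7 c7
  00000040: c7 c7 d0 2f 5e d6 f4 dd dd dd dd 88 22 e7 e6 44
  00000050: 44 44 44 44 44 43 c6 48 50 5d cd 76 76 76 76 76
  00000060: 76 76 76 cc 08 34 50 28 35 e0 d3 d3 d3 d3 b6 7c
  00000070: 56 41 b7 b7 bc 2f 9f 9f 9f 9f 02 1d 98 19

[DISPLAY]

00000000  E2 3c 83 83 83 83 b6 7e  a2 1c 87 2a fb f9 f9 f9  |.<.....~...*....|               
00000010  f9 f9 f9 09 6f 70 58 ab  ab ab ab 5e 38 20 20 20  |....opX....^8   |               
00000020  20 2d 8b 44 1b 63 86 3b  3b 3b 3b 3b 3b 3b 75 2e  | -.D.c.;;;;;;;u.|               
00000030  56 68 68 68 68 68 a4 08  70 70 70 70 70 b7 c7 c7  |Vhhhhh..ppppp...|               
00000040  c7 c7 d0 2f 5e d6 f4 dd  dd dd dd 88 22 e7 e6 44  |.../^......."..D|               
00000050  44 44 44 44 44 43 c6 48  50 5d cd 76 76 76 76 76  |DDDDDC.HP].vvvvv|               
00000060  76 76 76 cc 08 34 50 28  35 e0 d3 d3 d3 d3 b6 7c  |vvv..4P(5......||               
00000070  56 41 b7 b7 bc 2f 9f 9f  9f 9f 02 1d 98 19        |VA.../........  |               
                                                                                             
                                                                                             
                                                                                             


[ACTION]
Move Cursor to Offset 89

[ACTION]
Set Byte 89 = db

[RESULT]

00000000  e2 3c 83 83 83 83 b6 7e  a2 1c 87 2a fb f9 f9 f9  |.<.....~...*....|               
00000010  f9 f9 f9 09 6f 70 58 ab  ab ab ab 5e 38 20 20 20  |....opX....^8   |               
00000020  20 2d 8b 44 1b 63 86 3b  3b 3b 3b 3b 3b 3b 75 2e  | -.D.c.;;;;;;;u.|               
00000030  56 68 68 68 68 68 a4 08  70 70 70 70 70 b7 c7 c7  |Vhhhhh..ppppp...|               
00000040  c7 c7 d0 2f 5e d6 f4 dd  dd dd dd 88 22 e7 e6 44  |.../^......."..D|               
00000050  44 44 44 44 44 43 c6 48  50 DB cd 76 76 76 76 76  |DDDDDC.HP..vvvvv|               
00000060  76 76 76 cc 08 34 50 28  35 e0 d3 d3 d3 d3 b6 7c  |vvv..4P(5......||               
00000070  56 41 b7 b7 bc 2f 9f 9f  9f 9f 02 1d 98 19        |VA.../........  |               
                                                                                             
                                                                                             
                                                                                             


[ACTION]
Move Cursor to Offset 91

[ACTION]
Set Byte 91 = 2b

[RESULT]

00000000  e2 3c 83 83 83 83 b6 7e  a2 1c 87 2a fb f9 f9 f9  |.<.....~...*....|               
00000010  f9 f9 f9 09 6f 70 58 ab  ab ab ab 5e 38 20 20 20  |....opX....^8   |               
00000020  20 2d 8b 44 1b 63 86 3b  3b 3b 3b 3b 3b 3b 75 2e  | -.D.c.;;;;;;;u.|               
00000030  56 68 68 68 68 68 a4 08  70 70 70 70 70 b7 c7 c7  |Vhhhhh..ppppp...|               
00000040  c7 c7 d0 2f 5e d6 f4 dd  dd dd dd 88 22 e7 e6 44  |.../^......."..D|               
00000050  44 44 44 44 44 43 c6 48  50 db cd 2B 76 76 76 76  |DDDDDC.HP..+vvvv|               
00000060  76 76 76 cc 08 34 50 28  35 e0 d3 d3 d3 d3 b6 7c  |vvv..4P(5......||               
00000070  56 41 b7 b7 bc 2f 9f 9f  9f 9f 02 1d 98 19        |VA.../........  |               
                                                                                             
                                                                                             
                                                                                             


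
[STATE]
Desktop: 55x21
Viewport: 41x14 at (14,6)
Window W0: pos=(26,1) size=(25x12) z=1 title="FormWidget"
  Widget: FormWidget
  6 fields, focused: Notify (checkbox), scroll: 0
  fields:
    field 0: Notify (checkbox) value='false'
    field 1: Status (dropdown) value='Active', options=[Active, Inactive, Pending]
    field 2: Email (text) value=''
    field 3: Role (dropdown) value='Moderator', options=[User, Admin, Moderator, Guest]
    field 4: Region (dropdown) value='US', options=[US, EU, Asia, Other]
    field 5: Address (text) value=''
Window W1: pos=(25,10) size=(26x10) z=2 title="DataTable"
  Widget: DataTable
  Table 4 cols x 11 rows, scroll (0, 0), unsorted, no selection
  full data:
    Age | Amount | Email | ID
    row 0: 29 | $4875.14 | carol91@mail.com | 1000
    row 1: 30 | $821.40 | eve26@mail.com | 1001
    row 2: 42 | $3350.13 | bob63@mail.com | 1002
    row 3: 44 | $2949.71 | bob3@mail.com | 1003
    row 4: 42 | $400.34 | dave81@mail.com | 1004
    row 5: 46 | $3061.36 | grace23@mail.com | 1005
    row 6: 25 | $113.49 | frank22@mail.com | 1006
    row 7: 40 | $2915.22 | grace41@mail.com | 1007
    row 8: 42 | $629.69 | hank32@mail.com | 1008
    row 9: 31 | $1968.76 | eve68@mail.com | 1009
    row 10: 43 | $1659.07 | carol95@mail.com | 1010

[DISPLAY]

            ┃  Email:      [       ]┃    
            ┃  Role:       [Modera▼]┃    
            ┃  Region:     [US    ▼]┃    
            ┃  Address:    [       ]┃    
           ┏━━━━━━━━━━━━━━━━━━━━━━━━┓    
           ┃ DataTable              ┃    
           ┠────────────────────────┨    
           ┃Age│Amount  │Email      ┃    
           ┃───┼────────┼───────────┃    
           ┃29 │$4875.14│carol91@mai┃    
           ┃30 │$821.40 │eve26@mail.┃    
           ┃42 │$3350.13│bob63@mail.┃    
           ┃44 │$2949.71│bob3@mail.c┃    
           ┗━━━━━━━━━━━━━━━━━━━━━━━━┛    


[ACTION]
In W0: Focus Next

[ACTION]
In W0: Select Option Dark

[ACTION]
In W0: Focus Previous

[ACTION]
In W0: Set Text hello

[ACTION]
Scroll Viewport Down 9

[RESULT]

            ┃  Role:       [Modera▼]┃    
            ┃  Region:     [US    ▼]┃    
            ┃  Address:    [       ]┃    
           ┏━━━━━━━━━━━━━━━━━━━━━━━━┓    
           ┃ DataTable              ┃    
           ┠────────────────────────┨    
           ┃Age│Amount  │Email      ┃    
           ┃───┼────────┼───────────┃    
           ┃29 │$4875.14│carol91@mai┃    
           ┃30 │$821.40 │eve26@mail.┃    
           ┃42 │$3350.13│bob63@mail.┃    
           ┃44 │$2949.71│bob3@mail.c┃    
           ┗━━━━━━━━━━━━━━━━━━━━━━━━┛    
                                         


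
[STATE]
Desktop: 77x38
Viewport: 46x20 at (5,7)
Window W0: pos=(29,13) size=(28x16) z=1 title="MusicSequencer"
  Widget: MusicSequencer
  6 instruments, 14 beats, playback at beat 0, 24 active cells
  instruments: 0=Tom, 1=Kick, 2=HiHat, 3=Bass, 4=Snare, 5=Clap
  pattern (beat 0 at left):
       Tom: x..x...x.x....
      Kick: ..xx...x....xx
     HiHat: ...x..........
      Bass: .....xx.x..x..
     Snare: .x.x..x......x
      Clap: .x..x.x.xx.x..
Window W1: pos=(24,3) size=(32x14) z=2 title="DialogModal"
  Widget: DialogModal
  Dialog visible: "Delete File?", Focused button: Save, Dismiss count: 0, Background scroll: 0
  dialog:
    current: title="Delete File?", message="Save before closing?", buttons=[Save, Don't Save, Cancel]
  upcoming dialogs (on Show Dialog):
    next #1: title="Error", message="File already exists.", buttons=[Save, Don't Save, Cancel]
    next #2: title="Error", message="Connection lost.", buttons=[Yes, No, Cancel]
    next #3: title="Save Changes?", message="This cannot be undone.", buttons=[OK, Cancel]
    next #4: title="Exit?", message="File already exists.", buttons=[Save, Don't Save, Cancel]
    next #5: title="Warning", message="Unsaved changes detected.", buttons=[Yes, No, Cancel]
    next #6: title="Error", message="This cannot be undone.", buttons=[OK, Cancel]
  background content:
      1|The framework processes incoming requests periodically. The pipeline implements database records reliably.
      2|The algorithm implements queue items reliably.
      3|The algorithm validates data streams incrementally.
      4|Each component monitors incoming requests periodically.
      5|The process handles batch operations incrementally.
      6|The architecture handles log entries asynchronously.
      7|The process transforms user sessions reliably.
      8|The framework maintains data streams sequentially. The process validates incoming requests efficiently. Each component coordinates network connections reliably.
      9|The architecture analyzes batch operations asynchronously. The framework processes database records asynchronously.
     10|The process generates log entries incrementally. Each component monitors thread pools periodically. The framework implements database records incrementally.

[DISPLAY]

                   ┃The algorithm implements q
                   ┃Th┌───────────────────────
                   ┃Ea│      Delete File?     
                   ┃Th│  Save before closing? 
                   ┃Th│[Save]  Don't Save   Ca
                   ┃Th└───────────────────────
                   ┃The framework maintains da
                   ┃The architecture analyzes 
                   ┃The process generates log 
                   ┗━━━━━━━━━━━━━━━━━━━━━━━━━━
                        ┃   Tom█··█···█·█···· 
                        ┃  Kick··██···█····██ 
                        ┃ HiHat···█·········· 
                        ┃  Bass·····██·█··█·· 
                        ┃ Snare·█·█··█······█ 
                        ┃  Clap·█··█·█·██·█·· 
                        ┃                     
                        ┃                     
                        ┃                     
                        ┃                     


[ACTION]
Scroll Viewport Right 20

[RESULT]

The algorithm implements queue┃               
Th┌────────────────────────┐ s┃               
Ea│      Delete File?      │mi┃               
Th│  Save before closing?  │er┃               
Th│[Save]  Don't Save   Can│ e┃               
Th└────────────────────────┘se┃               
The framework maintains data s┃┓              
The architecture analyzes batc┃┃              
The process generates log entr┃┨              
━━━━━━━━━━━━━━━━━━━━━━━━━━━━━━┛┃              
    ┃   Tom█··█···█·█····      ┃              
    ┃  Kick··██···█····██      ┃              
    ┃ HiHat···█··········      ┃              
    ┃  Bass·····██·█··█··      ┃              
    ┃ Snare·█·█··█······█      ┃              
    ┃  Clap·█··█·█·██·█··      ┃              
    ┃                          ┃              
    ┃                          ┃              
    ┃                          ┃              
    ┃                          ┃              


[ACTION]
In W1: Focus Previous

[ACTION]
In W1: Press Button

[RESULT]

The algorithm implements queue┃               
The algorithm validates data s┃               
Each component monitors incomi┃               
The process handles batch oper┃               
The architecture handles log e┃               
The process transforms user se┃               
The framework maintains data s┃┓              
The architecture analyzes batc┃┃              
The process generates log entr┃┨              
━━━━━━━━━━━━━━━━━━━━━━━━━━━━━━┛┃              
    ┃   Tom█··█···█·█····      ┃              
    ┃  Kick··██···█····██      ┃              
    ┃ HiHat···█··········      ┃              
    ┃  Bass·····██·█··█··      ┃              
    ┃ Snare·█·█··█······█      ┃              
    ┃  Clap·█··█·█·██·█··      ┃              
    ┃                          ┃              
    ┃                          ┃              
    ┃                          ┃              
    ┃                          ┃              
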